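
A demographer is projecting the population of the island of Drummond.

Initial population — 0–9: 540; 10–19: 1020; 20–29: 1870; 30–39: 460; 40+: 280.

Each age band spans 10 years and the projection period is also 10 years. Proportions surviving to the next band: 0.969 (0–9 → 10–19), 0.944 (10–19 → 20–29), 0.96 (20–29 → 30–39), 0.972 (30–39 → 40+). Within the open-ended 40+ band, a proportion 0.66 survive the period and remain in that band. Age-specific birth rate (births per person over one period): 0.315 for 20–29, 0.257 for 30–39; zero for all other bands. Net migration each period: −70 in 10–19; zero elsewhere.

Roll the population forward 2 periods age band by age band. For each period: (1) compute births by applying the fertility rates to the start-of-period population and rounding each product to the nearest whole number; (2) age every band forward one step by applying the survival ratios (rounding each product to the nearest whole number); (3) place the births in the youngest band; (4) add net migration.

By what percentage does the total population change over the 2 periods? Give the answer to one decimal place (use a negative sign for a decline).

17.3

Period 1:
Births: 1870 * 0.315 = 589 ; 460 * 0.257 = 118 ⇒ total 707
10–19: 540 * 0.969 = 523
20–29: 1020 * 0.944 = 963
30–39: 1870 * 0.96 = 1795
40+: 460 * 0.972 + 280 * 0.66 = 447 + 185 = 632
Net migration: 10–19 − 70 → 453
Giving 707 / 453 / 963 / 1795 / 632.
Period 2:
Births: 963 * 0.315 = 303 ; 1795 * 0.257 = 461 ⇒ total 764
10–19: 707 * 0.969 = 685
20–29: 453 * 0.944 = 428
30–39: 963 * 0.96 = 924
40+: 1795 * 0.972 + 632 * 0.66 = 1745 + 417 = 2162
Net migration: 10–19 − 70 → 615
Giving 764 / 615 / 428 / 924 / 2162.
Total: 4170 → 4893; change = 723; percentage change = 17.3%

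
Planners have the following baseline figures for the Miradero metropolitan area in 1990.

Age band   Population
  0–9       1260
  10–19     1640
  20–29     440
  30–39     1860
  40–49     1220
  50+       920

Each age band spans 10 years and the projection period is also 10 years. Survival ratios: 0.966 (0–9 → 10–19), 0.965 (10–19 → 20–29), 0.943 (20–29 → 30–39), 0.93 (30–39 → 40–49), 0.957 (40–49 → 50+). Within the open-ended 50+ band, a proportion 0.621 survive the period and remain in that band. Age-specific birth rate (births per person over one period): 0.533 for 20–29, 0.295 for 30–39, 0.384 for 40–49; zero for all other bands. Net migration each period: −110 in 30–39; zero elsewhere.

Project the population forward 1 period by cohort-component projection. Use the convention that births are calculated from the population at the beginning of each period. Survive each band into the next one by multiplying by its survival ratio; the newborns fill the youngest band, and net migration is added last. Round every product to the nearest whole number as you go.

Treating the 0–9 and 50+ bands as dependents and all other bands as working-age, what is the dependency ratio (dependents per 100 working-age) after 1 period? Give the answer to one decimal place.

61.9

— Period 1 —
Births: 440 × 0.533 = 235, 1860 × 0.295 = 549, 1220 × 0.384 = 468 — total 1252
10–19: 1260 × 0.966 = 1217
20–29: 1640 × 0.965 = 1583
30–39: 440 × 0.943 = 415
40–49: 1860 × 0.93 = 1730
50+: 1220 × 0.957 + 920 × 0.621 = 1168 + 571 = 1739
Net migration: 30–39 − 110 → 305
Giving 1252 / 1217 / 1583 / 305 / 1730 / 1739.
Dependents (band 0–9 + band 50+) = 1252 + 1739 = 2991; working-age = 4835; ratio = 2991/4835 × 100 = 61.9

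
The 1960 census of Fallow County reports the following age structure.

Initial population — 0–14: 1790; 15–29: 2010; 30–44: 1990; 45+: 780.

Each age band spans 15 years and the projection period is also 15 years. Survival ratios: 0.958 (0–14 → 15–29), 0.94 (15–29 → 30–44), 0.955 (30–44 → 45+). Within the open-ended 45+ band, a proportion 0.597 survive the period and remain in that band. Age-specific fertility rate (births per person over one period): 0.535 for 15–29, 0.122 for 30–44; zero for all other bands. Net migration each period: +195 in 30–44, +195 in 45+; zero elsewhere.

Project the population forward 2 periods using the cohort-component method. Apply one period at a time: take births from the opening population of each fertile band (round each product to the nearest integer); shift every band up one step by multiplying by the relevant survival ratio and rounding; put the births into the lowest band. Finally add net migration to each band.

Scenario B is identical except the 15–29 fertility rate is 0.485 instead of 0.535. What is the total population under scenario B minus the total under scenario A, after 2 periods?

-182

Call the groups 1 to 4, youngest first.
[period 1]
Births: 2010 × 0.535 = 1075, 1990 × 0.122 = 243 — total 1318
Group 2: 1790 × 0.958 = 1715
Group 3: 2010 × 0.94 = 1889
Group 4: 1990 × 0.955 + 780 × 0.597 = 1900 + 466 = 2366
Net migration: Group 3 + 195 → 2084; Group 4 + 195 → 2561
Giving 1318 / 1715 / 2084 / 2561.
[period 2]
Births: 1715 × 0.535 = 918, 2084 × 0.122 = 254 — total 1172
Group 2: 1318 × 0.958 = 1263
Group 3: 1715 × 0.94 = 1612
Group 4: 2084 × 0.955 + 2561 × 0.597 = 1990 + 1529 = 3519
Net migration: Group 3 + 195 → 1807; Group 4 + 195 → 3714
Giving 1172 / 1263 / 1807 / 3714.
Scenario A total after 2 periods: 7956
Scenario B projection —
[period 1]
Births: 2010 × 0.485 = 975, 1990 × 0.122 = 243 — total 1218
Group 2: 1790 × 0.958 = 1715
Group 3: 2010 × 0.94 = 1889
Group 4: 1990 × 0.955 + 780 × 0.597 = 1900 + 466 = 2366
Net migration: Group 3 + 195 → 2084; Group 4 + 195 → 2561
Giving 1218 / 1715 / 2084 / 2561.
[period 2]
Births: 1715 × 0.485 = 832, 2084 × 0.122 = 254 — total 1086
Group 2: 1218 × 0.958 = 1167
Group 3: 1715 × 0.94 = 1612
Group 4: 2084 × 0.955 + 2561 × 0.597 = 1990 + 1529 = 3519
Net migration: Group 3 + 195 → 1807; Group 4 + 195 → 3714
Giving 1086 / 1167 / 1807 / 3714.
Scenario B total after 2 periods: 7774
Difference B − A = 7774 − 7956 = -182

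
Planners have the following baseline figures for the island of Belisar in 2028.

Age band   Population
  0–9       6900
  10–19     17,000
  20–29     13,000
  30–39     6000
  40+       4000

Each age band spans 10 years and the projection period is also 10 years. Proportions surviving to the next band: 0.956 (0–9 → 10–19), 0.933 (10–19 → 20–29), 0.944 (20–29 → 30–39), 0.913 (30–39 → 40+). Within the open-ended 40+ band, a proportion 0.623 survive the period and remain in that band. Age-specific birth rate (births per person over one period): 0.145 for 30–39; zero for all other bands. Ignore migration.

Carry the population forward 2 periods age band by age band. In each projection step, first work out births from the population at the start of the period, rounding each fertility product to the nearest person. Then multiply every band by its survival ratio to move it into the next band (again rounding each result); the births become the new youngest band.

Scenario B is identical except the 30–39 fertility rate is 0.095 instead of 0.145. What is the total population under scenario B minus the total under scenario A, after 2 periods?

After projecting period 1:
Births: 6000 × 0.145 = 870
10–19: 6900 × 0.956 = 6596
20–29: 17000 × 0.933 = 15861
30–39: 13000 × 0.944 = 12272
40+: 6000 × 0.913 + 4000 × 0.623 = 5478 + 2492 = 7970
Giving 870 / 6596 / 15861 / 12272 / 7970.
After projecting period 2:
Births: 12272 × 0.145 = 1779
10–19: 870 × 0.956 = 832
20–29: 6596 × 0.933 = 6154
30–39: 15861 × 0.944 = 14973
40+: 12272 × 0.913 + 7970 × 0.623 = 11204 + 4965 = 16169
Giving 1779 / 832 / 6154 / 14973 / 16169.
Scenario A total after 2 periods: 39907
Scenario B projection —
After projecting period 1:
Births: 6000 × 0.095 = 570
10–19: 6900 × 0.956 = 6596
20–29: 17000 × 0.933 = 15861
30–39: 13000 × 0.944 = 12272
40+: 6000 × 0.913 + 4000 × 0.623 = 5478 + 2492 = 7970
Giving 570 / 6596 / 15861 / 12272 / 7970.
After projecting period 2:
Births: 12272 × 0.095 = 1166
10–19: 570 × 0.956 = 545
20–29: 6596 × 0.933 = 6154
30–39: 15861 × 0.944 = 14973
40+: 12272 × 0.913 + 7970 × 0.623 = 11204 + 4965 = 16169
Giving 1166 / 545 / 6154 / 14973 / 16169.
Scenario B total after 2 periods: 39007
Difference B − A = 39007 − 39907 = -900

-900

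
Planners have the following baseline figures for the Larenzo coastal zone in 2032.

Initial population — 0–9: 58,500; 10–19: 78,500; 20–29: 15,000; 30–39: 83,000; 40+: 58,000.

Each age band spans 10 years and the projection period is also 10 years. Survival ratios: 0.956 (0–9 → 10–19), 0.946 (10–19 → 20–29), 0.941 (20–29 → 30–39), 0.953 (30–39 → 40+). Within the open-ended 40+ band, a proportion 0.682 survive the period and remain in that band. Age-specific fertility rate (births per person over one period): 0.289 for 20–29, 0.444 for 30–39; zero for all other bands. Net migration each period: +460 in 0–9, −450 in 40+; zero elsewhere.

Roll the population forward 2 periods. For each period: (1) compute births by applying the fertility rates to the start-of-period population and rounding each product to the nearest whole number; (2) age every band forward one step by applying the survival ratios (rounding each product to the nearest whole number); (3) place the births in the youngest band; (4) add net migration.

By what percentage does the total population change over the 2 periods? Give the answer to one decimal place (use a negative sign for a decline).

-2.9

Call the groups 1 to 5, youngest first.
Period 1.
Births: 15000 × 0.289 = 4335, 83000 × 0.444 = 36852 → 41187
Group 2: 58500 × 0.956 = 55926
Group 3: 78500 × 0.946 = 74261
Group 4: 15000 × 0.941 = 14115
Group 5: 83000 × 0.953 + 58000 × 0.682 = 79099 + 39556 = 118655
Net migration: Group 1 + 460 → 41647; Group 5 − 450 → 118205
→ [41647, 55926, 74261, 14115, 118205]
Period 2.
Births: 74261 × 0.289 = 21461, 14115 × 0.444 = 6267 → 27728
Group 2: 41647 × 0.956 = 39815
Group 3: 55926 × 0.946 = 52906
Group 4: 74261 × 0.941 = 69880
Group 5: 14115 × 0.953 + 118205 × 0.682 = 13452 + 80616 = 94068
Net migration: Group 1 + 460 → 28188; Group 5 − 450 → 93618
→ [28188, 39815, 52906, 69880, 93618]
Total: 293000 → 284407; change = -8593; percentage change = -2.9%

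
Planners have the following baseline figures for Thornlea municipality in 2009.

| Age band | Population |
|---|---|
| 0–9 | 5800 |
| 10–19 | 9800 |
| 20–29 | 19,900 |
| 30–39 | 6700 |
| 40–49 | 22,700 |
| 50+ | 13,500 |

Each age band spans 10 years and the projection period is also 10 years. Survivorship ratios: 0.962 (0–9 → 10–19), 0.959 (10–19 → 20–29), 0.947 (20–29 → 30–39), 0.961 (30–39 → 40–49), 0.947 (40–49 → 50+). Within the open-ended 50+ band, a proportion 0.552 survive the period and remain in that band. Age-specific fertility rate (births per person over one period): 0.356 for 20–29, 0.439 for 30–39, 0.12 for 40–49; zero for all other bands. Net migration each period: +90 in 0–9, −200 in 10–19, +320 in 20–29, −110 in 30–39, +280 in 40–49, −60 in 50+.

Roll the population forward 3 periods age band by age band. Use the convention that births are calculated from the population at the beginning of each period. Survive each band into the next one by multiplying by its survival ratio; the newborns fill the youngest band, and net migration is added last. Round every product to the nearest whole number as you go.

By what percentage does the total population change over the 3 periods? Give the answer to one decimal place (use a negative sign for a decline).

Numbering the groups 1..6 from youngest to oldest:
Period 1:
Births: 19900 × 0.356 = 7084  |  6700 × 0.439 = 2941  |  22700 × 0.12 = 2724 — total 12749
Group 2: 5800 × 0.962 = 5580
Group 3: 9800 × 0.959 = 9398
Group 4: 19900 × 0.947 = 18845
Group 5: 6700 × 0.961 = 6439
Group 6: 22700 × 0.947 + 13500 × 0.552 = 21497 + 7452 = 28949
Net migration: Group 1 + 90 → 12839; Group 2 − 200 → 5380; Group 3 + 320 → 9718; Group 4 − 110 → 18735; Group 5 + 280 → 6719; Group 6 − 60 → 28889
→ [12839, 5380, 9718, 18735, 6719, 28889]
Period 2:
Births: 9718 × 0.356 = 3460  |  18735 × 0.439 = 8225  |  6719 × 0.12 = 806 — total 12491
Group 2: 12839 × 0.962 = 12351
Group 3: 5380 × 0.959 = 5159
Group 4: 9718 × 0.947 = 9203
Group 5: 18735 × 0.961 = 18004
Group 6: 6719 × 0.947 + 28889 × 0.552 = 6363 + 15947 = 22310
Net migration: Group 1 + 90 → 12581; Group 2 − 200 → 12151; Group 3 + 320 → 5479; Group 4 − 110 → 9093; Group 5 + 280 → 18284; Group 6 − 60 → 22250
→ [12581, 12151, 5479, 9093, 18284, 22250]
Period 3:
Births: 5479 × 0.356 = 1951  |  9093 × 0.439 = 3992  |  18284 × 0.12 = 2194 — total 8137
Group 2: 12581 × 0.962 = 12103
Group 3: 12151 × 0.959 = 11653
Group 4: 5479 × 0.947 = 5189
Group 5: 9093 × 0.961 = 8738
Group 6: 18284 × 0.947 + 22250 × 0.552 = 17315 + 12282 = 29597
Net migration: Group 1 + 90 → 8227; Group 2 − 200 → 11903; Group 3 + 320 → 11973; Group 4 − 110 → 5079; Group 5 + 280 → 9018; Group 6 − 60 → 29537
→ [8227, 11903, 11973, 5079, 9018, 29537]
Total: 78400 → 75737; change = -2663; percentage change = -3.4%

-3.4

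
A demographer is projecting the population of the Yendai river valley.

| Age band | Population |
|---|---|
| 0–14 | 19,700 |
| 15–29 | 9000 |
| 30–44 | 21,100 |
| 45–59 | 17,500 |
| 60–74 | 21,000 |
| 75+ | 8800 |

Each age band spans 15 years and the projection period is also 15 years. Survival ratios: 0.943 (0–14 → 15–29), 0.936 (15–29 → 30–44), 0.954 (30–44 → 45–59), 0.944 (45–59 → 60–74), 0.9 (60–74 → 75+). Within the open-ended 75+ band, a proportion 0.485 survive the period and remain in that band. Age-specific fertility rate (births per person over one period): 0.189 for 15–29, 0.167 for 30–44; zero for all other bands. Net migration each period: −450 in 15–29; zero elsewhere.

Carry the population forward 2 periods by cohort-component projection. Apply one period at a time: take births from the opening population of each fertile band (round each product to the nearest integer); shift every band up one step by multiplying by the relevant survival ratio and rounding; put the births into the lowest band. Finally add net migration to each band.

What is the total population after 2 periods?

Period 1:
Births: 9000 × 0.189 = 1701, 21100 × 0.167 = 3524 → 5225
15–29: 19700 × 0.943 = 18577
30–44: 9000 × 0.936 = 8424
45–59: 21100 × 0.954 = 20129
60–74: 17500 × 0.944 = 16520
75+: 21000 × 0.9 + 8800 × 0.485 = 18900 + 4268 = 23168
Net migration: 15–29 − 450 → 18127
End of period: [5225, 18127, 8424, 20129, 16520, 23168]
Period 2:
Births: 18127 × 0.189 = 3426, 8424 × 0.167 = 1407 → 4833
15–29: 5225 × 0.943 = 4927
30–44: 18127 × 0.936 = 16967
45–59: 8424 × 0.954 = 8036
60–74: 20129 × 0.944 = 19002
75+: 16520 × 0.9 + 23168 × 0.485 = 14868 + 11236 = 26104
Net migration: 15–29 − 450 → 4477
End of period: [4833, 4477, 16967, 8036, 19002, 26104]
Total after period 2: 4833 + 4477 + 16967 + 8036 + 19002 + 26104 = 79419

79419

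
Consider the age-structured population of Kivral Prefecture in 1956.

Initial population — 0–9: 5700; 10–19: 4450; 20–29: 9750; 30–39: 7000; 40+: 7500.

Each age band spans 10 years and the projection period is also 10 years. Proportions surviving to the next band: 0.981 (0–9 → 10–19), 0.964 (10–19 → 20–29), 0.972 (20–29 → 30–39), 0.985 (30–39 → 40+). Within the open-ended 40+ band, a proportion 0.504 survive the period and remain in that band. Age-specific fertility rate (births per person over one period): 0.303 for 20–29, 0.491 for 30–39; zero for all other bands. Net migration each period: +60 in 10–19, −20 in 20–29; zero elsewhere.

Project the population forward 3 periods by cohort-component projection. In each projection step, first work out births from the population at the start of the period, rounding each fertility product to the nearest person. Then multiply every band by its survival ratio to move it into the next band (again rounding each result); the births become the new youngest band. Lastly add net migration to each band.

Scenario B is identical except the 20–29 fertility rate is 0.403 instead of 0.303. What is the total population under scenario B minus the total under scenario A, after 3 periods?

1884

[period 1]
Births: 9750 × 0.303 = 2954, 7000 × 0.491 = 3437 — total 6391
10–19: 5700 × 0.981 = 5592
20–29: 4450 × 0.964 = 4290
30–39: 9750 × 0.972 = 9477
40+: 7000 × 0.985 + 7500 × 0.504 = 6895 + 3780 = 10675
Net migration: 10–19 + 60 → 5652; 20–29 − 20 → 4270
Population now: 0–9=6391, 10–19=5652, 20–29=4270, 30–39=9477, 40+=10675
[period 2]
Births: 4270 × 0.303 = 1294, 9477 × 0.491 = 4653 — total 5947
10–19: 6391 × 0.981 = 6270
20–29: 5652 × 0.964 = 5449
30–39: 4270 × 0.972 = 4150
40+: 9477 × 0.985 + 10675 × 0.504 = 9335 + 5380 = 14715
Net migration: 10–19 + 60 → 6330; 20–29 − 20 → 5429
Population now: 0–9=5947, 10–19=6330, 20–29=5429, 30–39=4150, 40+=14715
[period 3]
Births: 5429 × 0.303 = 1645, 4150 × 0.491 = 2038 — total 3683
10–19: 5947 × 0.981 = 5834
20–29: 6330 × 0.964 = 6102
30–39: 5429 × 0.972 = 5277
40+: 4150 × 0.985 + 14715 × 0.504 = 4088 + 7416 = 11504
Net migration: 10–19 + 60 → 5894; 20–29 − 20 → 6082
Population now: 0–9=3683, 10–19=5894, 20–29=6082, 30–39=5277, 40+=11504
Scenario A total after 3 periods: 32440
Scenario B projection —
[period 1]
Births: 9750 × 0.403 = 3929, 7000 × 0.491 = 3437 — total 7366
10–19: 5700 × 0.981 = 5592
20–29: 4450 × 0.964 = 4290
30–39: 9750 × 0.972 = 9477
40+: 7000 × 0.985 + 7500 × 0.504 = 6895 + 3780 = 10675
Net migration: 10–19 + 60 → 5652; 20–29 − 20 → 4270
Population now: 0–9=7366, 10–19=5652, 20–29=4270, 30–39=9477, 40+=10675
[period 2]
Births: 4270 × 0.403 = 1721, 9477 × 0.491 = 4653 — total 6374
10–19: 7366 × 0.981 = 7226
20–29: 5652 × 0.964 = 5449
30–39: 4270 × 0.972 = 4150
40+: 9477 × 0.985 + 10675 × 0.504 = 9335 + 5380 = 14715
Net migration: 10–19 + 60 → 7286; 20–29 − 20 → 5429
Population now: 0–9=6374, 10–19=7286, 20–29=5429, 30–39=4150, 40+=14715
[period 3]
Births: 5429 × 0.403 = 2188, 4150 × 0.491 = 2038 — total 4226
10–19: 6374 × 0.981 = 6253
20–29: 7286 × 0.964 = 7024
30–39: 5429 × 0.972 = 5277
40+: 4150 × 0.985 + 14715 × 0.504 = 4088 + 7416 = 11504
Net migration: 10–19 + 60 → 6313; 20–29 − 20 → 7004
Population now: 0–9=4226, 10–19=6313, 20–29=7004, 30–39=5277, 40+=11504
Scenario B total after 3 periods: 34324
Difference B − A = 34324 − 32440 = 1884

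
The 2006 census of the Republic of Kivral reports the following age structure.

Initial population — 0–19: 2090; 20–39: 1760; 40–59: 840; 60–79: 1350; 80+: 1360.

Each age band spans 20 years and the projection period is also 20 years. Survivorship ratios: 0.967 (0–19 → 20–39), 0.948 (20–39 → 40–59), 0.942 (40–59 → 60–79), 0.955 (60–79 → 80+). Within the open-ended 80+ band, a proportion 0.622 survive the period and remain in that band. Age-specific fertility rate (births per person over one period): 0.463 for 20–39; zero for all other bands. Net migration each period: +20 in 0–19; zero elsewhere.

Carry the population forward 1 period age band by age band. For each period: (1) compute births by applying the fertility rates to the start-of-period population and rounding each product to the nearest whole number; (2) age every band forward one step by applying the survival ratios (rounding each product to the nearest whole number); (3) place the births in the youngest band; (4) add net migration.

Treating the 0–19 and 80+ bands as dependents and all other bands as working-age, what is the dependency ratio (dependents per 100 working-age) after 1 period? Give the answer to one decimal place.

66.3

Call the bands 1 to 5, youngest first.
— Period 1 —
Births: 1760 × 0.463 = 815
Band 2: 2090 × 0.967 = 2021
Band 3: 1760 × 0.948 = 1668
Band 4: 840 × 0.942 = 791
Band 5: 1350 × 0.955 + 1360 × 0.622 = 1289 + 846 = 2135
Net migration: Band 1 + 20 → 835
End of period: [835, 2021, 1668, 791, 2135]
Dependents (band 0–19 + band 80+) = 835 + 2135 = 2970; working-age = 4480; ratio = 2970/4480 × 100 = 66.3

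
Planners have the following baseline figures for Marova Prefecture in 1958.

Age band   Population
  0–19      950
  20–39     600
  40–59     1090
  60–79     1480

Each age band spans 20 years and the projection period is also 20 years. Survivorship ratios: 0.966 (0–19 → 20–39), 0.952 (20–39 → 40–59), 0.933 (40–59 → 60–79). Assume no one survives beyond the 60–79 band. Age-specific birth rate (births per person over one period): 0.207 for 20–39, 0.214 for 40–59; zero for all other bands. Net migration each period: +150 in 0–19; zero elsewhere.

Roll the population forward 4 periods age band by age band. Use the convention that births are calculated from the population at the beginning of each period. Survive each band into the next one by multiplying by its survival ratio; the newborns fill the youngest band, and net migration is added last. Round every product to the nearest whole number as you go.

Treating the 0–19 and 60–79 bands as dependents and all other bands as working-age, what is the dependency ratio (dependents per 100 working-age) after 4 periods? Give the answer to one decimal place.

91.6

Period 1.
Births: 600 * 0.207 = 124, 1090 * 0.214 = 233 → total 357
20–39: 950 * 0.966 = 918
40–59: 600 * 0.952 = 571
60–79: 1090 * 0.933 = 1017
Net migration: 0–19 + 150 → 507
Population now: 0–19=507, 20–39=918, 40–59=571, 60–79=1017
Period 2.
Births: 918 * 0.207 = 190, 571 * 0.214 = 122 → total 312
20–39: 507 * 0.966 = 490
40–59: 918 * 0.952 = 874
60–79: 571 * 0.933 = 533
Net migration: 0–19 + 150 → 462
Population now: 0–19=462, 20–39=490, 40–59=874, 60–79=533
Period 3.
Births: 490 * 0.207 = 101, 874 * 0.214 = 187 → total 288
20–39: 462 * 0.966 = 446
40–59: 490 * 0.952 = 466
60–79: 874 * 0.933 = 815
Net migration: 0–19 + 150 → 438
Population now: 0–19=438, 20–39=446, 40–59=466, 60–79=815
Period 4.
Births: 446 * 0.207 = 92, 466 * 0.214 = 100 → total 192
20–39: 438 * 0.966 = 423
40–59: 446 * 0.952 = 425
60–79: 466 * 0.933 = 435
Net migration: 0–19 + 150 → 342
Population now: 0–19=342, 20–39=423, 40–59=425, 60–79=435
Dependents (band 0–19 + band 60–79) = 342 + 435 = 777; working-age = 848; ratio = 777/848 × 100 = 91.6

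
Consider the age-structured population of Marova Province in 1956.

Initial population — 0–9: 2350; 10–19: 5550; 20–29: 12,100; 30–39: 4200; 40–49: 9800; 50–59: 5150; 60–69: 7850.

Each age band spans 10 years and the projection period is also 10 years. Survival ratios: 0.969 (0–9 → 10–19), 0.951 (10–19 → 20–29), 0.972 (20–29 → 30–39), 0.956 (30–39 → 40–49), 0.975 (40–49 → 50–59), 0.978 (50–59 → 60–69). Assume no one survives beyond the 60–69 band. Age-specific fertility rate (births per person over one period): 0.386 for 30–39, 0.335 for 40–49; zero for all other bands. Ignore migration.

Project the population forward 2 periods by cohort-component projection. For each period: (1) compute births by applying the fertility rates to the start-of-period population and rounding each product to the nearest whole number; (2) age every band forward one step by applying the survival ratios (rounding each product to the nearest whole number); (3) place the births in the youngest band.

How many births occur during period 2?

Numbering the groups 1..7 from youngest to oldest:
After projecting period 1:
Births: 4200 × 0.386 = 1621  |  9800 × 0.335 = 3283 → total 4904
Group 2: 2350 × 0.969 = 2277
Group 3: 5550 × 0.951 = 5278
Group 4: 12100 × 0.972 = 11761
Group 5: 4200 × 0.956 = 4015
Group 6: 9800 × 0.975 = 9555
Group 7: 5150 × 0.978 = 5037
→ [4904, 2277, 5278, 11761, 4015, 9555, 5037]
After projecting period 2:
Births: 11761 × 0.386 = 4540  |  4015 × 0.335 = 1345 → total 5885
Group 2: 4904 × 0.969 = 4752
Group 3: 2277 × 0.951 = 2165
Group 4: 5278 × 0.972 = 5130
Group 5: 11761 × 0.956 = 11244
Group 6: 4015 × 0.975 = 3915
Group 7: 9555 × 0.978 = 9345
→ [5885, 4752, 2165, 5130, 11244, 3915, 9345]

5885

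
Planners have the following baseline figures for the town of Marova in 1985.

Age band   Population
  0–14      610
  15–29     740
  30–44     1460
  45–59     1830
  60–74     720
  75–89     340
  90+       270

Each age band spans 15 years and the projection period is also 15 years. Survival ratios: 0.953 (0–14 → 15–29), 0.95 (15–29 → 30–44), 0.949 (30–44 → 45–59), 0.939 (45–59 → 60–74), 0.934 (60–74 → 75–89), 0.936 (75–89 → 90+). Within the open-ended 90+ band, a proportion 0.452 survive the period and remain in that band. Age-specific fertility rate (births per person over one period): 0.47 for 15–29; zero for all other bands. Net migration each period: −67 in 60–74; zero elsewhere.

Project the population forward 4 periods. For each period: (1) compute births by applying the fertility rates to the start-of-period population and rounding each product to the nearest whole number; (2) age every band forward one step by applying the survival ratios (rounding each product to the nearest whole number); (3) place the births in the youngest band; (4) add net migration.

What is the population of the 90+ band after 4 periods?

1900

Let group 1 be 0–14 through group 7 = 90+.
After projecting period 1:
Births: 740 × 0.47 = 348
Group 2: 610 × 0.953 = 581
Group 3: 740 × 0.95 = 703
Group 4: 1460 × 0.949 = 1386
Group 5: 1830 × 0.939 = 1718
Group 6: 720 × 0.934 = 672
Group 7: 340 × 0.936 + 270 × 0.452 = 318 + 122 = 440
Net migration: Group 5 − 67 → 1651
End of period: [348, 581, 703, 1386, 1651, 672, 440]
After projecting period 2:
Births: 581 × 0.47 = 273
Group 2: 348 × 0.953 = 332
Group 3: 581 × 0.95 = 552
Group 4: 703 × 0.949 = 667
Group 5: 1386 × 0.939 = 1301
Group 6: 1651 × 0.934 = 1542
Group 7: 672 × 0.936 + 440 × 0.452 = 629 + 199 = 828
Net migration: Group 5 − 67 → 1234
End of period: [273, 332, 552, 667, 1234, 1542, 828]
After projecting period 3:
Births: 332 × 0.47 = 156
Group 2: 273 × 0.953 = 260
Group 3: 332 × 0.95 = 315
Group 4: 552 × 0.949 = 524
Group 5: 667 × 0.939 = 626
Group 6: 1234 × 0.934 = 1153
Group 7: 1542 × 0.936 + 828 × 0.452 = 1443 + 374 = 1817
Net migration: Group 5 − 67 → 559
End of period: [156, 260, 315, 524, 559, 1153, 1817]
After projecting period 4:
Births: 260 × 0.47 = 122
Group 2: 156 × 0.953 = 149
Group 3: 260 × 0.95 = 247
Group 4: 315 × 0.949 = 299
Group 5: 524 × 0.939 = 492
Group 6: 559 × 0.934 = 522
Group 7: 1153 × 0.936 + 1817 × 0.452 = 1079 + 821 = 1900
Net migration: Group 5 − 67 → 425
End of period: [122, 149, 247, 299, 425, 522, 1900]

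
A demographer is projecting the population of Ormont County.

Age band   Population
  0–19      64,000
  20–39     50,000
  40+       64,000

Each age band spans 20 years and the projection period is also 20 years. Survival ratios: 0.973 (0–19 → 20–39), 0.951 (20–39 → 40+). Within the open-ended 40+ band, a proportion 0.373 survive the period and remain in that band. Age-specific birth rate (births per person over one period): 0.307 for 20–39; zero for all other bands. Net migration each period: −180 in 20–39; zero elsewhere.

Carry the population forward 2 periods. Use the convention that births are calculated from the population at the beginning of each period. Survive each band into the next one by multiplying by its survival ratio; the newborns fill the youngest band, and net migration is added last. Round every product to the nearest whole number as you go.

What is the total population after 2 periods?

119507

Period 1:
Births: 50000 * 0.307 = 15350
20–39: 64000 * 0.973 = 62272
40+: 50000 * 0.951 + 64000 * 0.373 = 47550 + 23872 = 71422
Net migration: 20–39 − 180 → 62092
End of period: [15350, 62092, 71422]
Period 2:
Births: 62092 * 0.307 = 19062
20–39: 15350 * 0.973 = 14936
40+: 62092 * 0.951 + 71422 * 0.373 = 59049 + 26640 = 85689
Net migration: 20–39 − 180 → 14756
End of period: [19062, 14756, 85689]
Total after period 2: 19062 + 14756 + 85689 = 119507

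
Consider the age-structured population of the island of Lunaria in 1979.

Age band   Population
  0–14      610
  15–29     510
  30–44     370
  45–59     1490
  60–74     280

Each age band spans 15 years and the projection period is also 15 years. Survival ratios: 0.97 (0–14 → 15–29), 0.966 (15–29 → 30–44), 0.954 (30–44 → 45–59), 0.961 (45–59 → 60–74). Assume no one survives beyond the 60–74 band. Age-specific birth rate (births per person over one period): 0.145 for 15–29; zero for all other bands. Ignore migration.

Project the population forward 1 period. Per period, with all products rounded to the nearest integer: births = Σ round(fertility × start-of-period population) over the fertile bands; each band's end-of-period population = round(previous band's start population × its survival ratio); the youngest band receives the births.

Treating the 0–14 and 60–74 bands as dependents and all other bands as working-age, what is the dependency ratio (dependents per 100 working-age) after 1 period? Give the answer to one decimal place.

Numbering the bands 1..5 from youngest to oldest:
Period 1.
Births: 510 × 0.145 = 74
Band 2: 610 × 0.97 = 592
Band 3: 510 × 0.966 = 493
Band 4: 370 × 0.954 = 353
Band 5: 1490 × 0.961 = 1432
End of period: [74, 592, 493, 353, 1432]
Dependents (band 0–14 + band 60–74) = 74 + 1432 = 1506; working-age = 1438; ratio = 1506/1438 × 100 = 104.7

104.7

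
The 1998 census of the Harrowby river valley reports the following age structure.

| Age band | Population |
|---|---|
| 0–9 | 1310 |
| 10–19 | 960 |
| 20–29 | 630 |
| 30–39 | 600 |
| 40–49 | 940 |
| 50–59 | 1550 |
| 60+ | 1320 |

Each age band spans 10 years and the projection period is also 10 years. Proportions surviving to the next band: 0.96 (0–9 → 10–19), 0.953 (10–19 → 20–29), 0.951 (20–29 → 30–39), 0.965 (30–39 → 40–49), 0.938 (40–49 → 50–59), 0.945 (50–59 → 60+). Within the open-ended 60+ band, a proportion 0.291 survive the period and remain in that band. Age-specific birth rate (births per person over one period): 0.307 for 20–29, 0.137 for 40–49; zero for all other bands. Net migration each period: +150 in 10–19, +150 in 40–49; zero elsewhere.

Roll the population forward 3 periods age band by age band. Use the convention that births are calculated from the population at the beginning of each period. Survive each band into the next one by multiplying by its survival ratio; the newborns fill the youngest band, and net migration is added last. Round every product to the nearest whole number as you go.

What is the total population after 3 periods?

5459

Period 1.
Births: 630 × 0.307 = 193, 940 × 0.137 = 129 → total 322
10–19: 1310 × 0.96 = 1258
20–29: 960 × 0.953 = 915
30–39: 630 × 0.951 = 599
40–49: 600 × 0.965 = 579
50–59: 940 × 0.938 = 882
60+: 1550 × 0.945 + 1320 × 0.291 = 1465 + 384 = 1849
Net migration: 10–19 + 150 → 1408; 40–49 + 150 → 729
End of period: [322, 1408, 915, 599, 729, 882, 1849]
Period 2.
Births: 915 × 0.307 = 281, 729 × 0.137 = 100 → total 381
10–19: 322 × 0.96 = 309
20–29: 1408 × 0.953 = 1342
30–39: 915 × 0.951 = 870
40–49: 599 × 0.965 = 578
50–59: 729 × 0.938 = 684
60+: 882 × 0.945 + 1849 × 0.291 = 833 + 538 = 1371
Net migration: 10–19 + 150 → 459; 40–49 + 150 → 728
End of period: [381, 459, 1342, 870, 728, 684, 1371]
Period 3.
Births: 1342 × 0.307 = 412, 728 × 0.137 = 100 → total 512
10–19: 381 × 0.96 = 366
20–29: 459 × 0.953 = 437
30–39: 1342 × 0.951 = 1276
40–49: 870 × 0.965 = 840
50–59: 728 × 0.938 = 683
60+: 684 × 0.945 + 1371 × 0.291 = 646 + 399 = 1045
Net migration: 10–19 + 150 → 516; 40–49 + 150 → 990
End of period: [512, 516, 437, 1276, 990, 683, 1045]
Total after period 3: 512 + 516 + 437 + 1276 + 990 + 683 + 1045 = 5459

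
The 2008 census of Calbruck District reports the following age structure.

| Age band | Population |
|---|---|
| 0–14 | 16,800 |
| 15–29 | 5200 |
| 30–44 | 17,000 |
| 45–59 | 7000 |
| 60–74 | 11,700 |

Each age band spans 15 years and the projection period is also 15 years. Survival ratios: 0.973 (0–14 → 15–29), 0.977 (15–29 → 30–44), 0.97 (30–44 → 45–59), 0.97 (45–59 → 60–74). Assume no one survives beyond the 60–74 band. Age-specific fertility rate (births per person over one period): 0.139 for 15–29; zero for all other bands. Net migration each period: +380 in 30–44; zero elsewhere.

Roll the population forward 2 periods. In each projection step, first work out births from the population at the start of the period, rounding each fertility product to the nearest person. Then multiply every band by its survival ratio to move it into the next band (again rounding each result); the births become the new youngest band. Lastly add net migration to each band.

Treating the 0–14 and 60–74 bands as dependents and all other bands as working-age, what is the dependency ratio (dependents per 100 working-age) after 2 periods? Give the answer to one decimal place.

Period 1.
Births: 5200 × 0.139 = 723
15–29: 16800 × 0.973 = 16346
30–44: 5200 × 0.977 = 5080
45–59: 17000 × 0.97 = 16490
60–74: 7000 × 0.97 = 6790
Net migration: 30–44 + 380 → 5460
→ [723, 16346, 5460, 16490, 6790]
Period 2.
Births: 16346 × 0.139 = 2272
15–29: 723 × 0.973 = 703
30–44: 16346 × 0.977 = 15970
45–59: 5460 × 0.97 = 5296
60–74: 16490 × 0.97 = 15995
Net migration: 30–44 + 380 → 16350
→ [2272, 703, 16350, 5296, 15995]
Dependents (band 0–14 + band 60–74) = 2272 + 15995 = 18267; working-age = 22349; ratio = 18267/22349 × 100 = 81.7

81.7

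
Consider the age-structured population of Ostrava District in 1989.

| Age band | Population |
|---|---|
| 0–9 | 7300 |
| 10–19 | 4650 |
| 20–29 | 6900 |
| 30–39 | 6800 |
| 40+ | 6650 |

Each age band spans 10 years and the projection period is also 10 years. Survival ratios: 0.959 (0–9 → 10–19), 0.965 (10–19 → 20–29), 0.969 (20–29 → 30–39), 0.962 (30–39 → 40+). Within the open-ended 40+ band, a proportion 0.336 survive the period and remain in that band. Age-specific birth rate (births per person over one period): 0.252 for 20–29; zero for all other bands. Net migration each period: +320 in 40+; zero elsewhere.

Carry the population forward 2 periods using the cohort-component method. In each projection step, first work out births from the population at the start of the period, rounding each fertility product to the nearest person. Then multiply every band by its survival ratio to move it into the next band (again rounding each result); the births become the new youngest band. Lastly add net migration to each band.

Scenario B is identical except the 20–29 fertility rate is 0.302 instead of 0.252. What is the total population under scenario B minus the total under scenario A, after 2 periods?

555

— Period 1 —
Births: 6900 × 0.252 = 1739
10–19: 7300 × 0.959 = 7001
20–29: 4650 × 0.965 = 4487
30–39: 6900 × 0.969 = 6686
40+: 6800 × 0.962 + 6650 × 0.336 = 6542 + 2234 = 8776
Net migration: 40+ + 320 → 9096
Giving 1739 / 7001 / 4487 / 6686 / 9096.
— Period 2 —
Births: 4487 × 0.252 = 1131
10–19: 1739 × 0.959 = 1668
20–29: 7001 × 0.965 = 6756
30–39: 4487 × 0.969 = 4348
40+: 6686 × 0.962 + 9096 × 0.336 = 6432 + 3056 = 9488
Net migration: 40+ + 320 → 9808
Giving 1131 / 1668 / 6756 / 4348 / 9808.
Scenario A total after 2 periods: 23711
Scenario B projection —
— Period 1 —
Births: 6900 × 0.302 = 2084
10–19: 7300 × 0.959 = 7001
20–29: 4650 × 0.965 = 4487
30–39: 6900 × 0.969 = 6686
40+: 6800 × 0.962 + 6650 × 0.336 = 6542 + 2234 = 8776
Net migration: 40+ + 320 → 9096
Giving 2084 / 7001 / 4487 / 6686 / 9096.
— Period 2 —
Births: 4487 × 0.302 = 1355
10–19: 2084 × 0.959 = 1999
20–29: 7001 × 0.965 = 6756
30–39: 4487 × 0.969 = 4348
40+: 6686 × 0.962 + 9096 × 0.336 = 6432 + 3056 = 9488
Net migration: 40+ + 320 → 9808
Giving 1355 / 1999 / 6756 / 4348 / 9808.
Scenario B total after 2 periods: 24266
Difference B − A = 24266 − 23711 = 555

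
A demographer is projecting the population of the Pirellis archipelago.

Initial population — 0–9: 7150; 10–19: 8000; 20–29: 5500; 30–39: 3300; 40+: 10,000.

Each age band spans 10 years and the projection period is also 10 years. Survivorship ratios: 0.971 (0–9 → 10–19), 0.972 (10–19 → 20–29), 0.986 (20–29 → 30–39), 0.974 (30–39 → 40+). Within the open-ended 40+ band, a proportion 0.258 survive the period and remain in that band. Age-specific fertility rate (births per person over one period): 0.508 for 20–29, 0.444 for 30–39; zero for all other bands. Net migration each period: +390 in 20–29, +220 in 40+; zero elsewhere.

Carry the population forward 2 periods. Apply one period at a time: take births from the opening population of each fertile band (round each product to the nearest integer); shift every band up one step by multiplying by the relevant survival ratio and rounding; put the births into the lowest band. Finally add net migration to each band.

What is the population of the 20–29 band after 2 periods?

7139

Let band 1 be 0–9 through band 5 = 40+.
Period 1.
Births: 5500 × 0.508 = 2794 ; 3300 × 0.444 = 1465 — total 4259
Band 2: 7150 × 0.971 = 6943
Band 3: 8000 × 0.972 = 7776
Band 4: 5500 × 0.986 = 5423
Band 5: 3300 × 0.974 + 10000 × 0.258 = 3214 + 2580 = 5794
Net migration: Band 3 + 390 → 8166; Band 5 + 220 → 6014
→ [4259, 6943, 8166, 5423, 6014]
Period 2.
Births: 8166 × 0.508 = 4148 ; 5423 × 0.444 = 2408 — total 6556
Band 2: 4259 × 0.971 = 4135
Band 3: 6943 × 0.972 = 6749
Band 4: 8166 × 0.986 = 8052
Band 5: 5423 × 0.974 + 6014 × 0.258 = 5282 + 1552 = 6834
Net migration: Band 3 + 390 → 7139; Band 5 + 220 → 7054
→ [6556, 4135, 7139, 8052, 7054]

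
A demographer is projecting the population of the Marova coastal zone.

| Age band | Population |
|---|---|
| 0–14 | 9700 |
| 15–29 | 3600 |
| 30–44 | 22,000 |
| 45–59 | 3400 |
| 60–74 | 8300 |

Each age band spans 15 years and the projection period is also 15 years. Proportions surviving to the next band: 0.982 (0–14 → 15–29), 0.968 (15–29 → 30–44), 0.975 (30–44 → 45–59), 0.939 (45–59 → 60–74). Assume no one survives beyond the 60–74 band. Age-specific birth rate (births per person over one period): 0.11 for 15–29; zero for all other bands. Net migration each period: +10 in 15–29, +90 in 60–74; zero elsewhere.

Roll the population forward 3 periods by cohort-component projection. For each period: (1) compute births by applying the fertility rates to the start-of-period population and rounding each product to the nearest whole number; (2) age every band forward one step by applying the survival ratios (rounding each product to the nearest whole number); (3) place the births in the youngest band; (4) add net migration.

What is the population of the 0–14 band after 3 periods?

44

Call the bands 1 to 5, youngest first.
Period 1:
Births: 3600 × 0.11 = 396
Band 2: 9700 × 0.982 = 9525
Band 3: 3600 × 0.968 = 3485
Band 4: 22000 × 0.975 = 21450
Band 5: 3400 × 0.939 = 3193
Net migration: Band 2 + 10 → 9535; Band 5 + 90 → 3283
→ [396, 9535, 3485, 21450, 3283]
Period 2:
Births: 9535 × 0.11 = 1049
Band 2: 396 × 0.982 = 389
Band 3: 9535 × 0.968 = 9230
Band 4: 3485 × 0.975 = 3398
Band 5: 21450 × 0.939 = 20142
Net migration: Band 2 + 10 → 399; Band 5 + 90 → 20232
→ [1049, 399, 9230, 3398, 20232]
Period 3:
Births: 399 × 0.11 = 44
Band 2: 1049 × 0.982 = 1030
Band 3: 399 × 0.968 = 386
Band 4: 9230 × 0.975 = 8999
Band 5: 3398 × 0.939 = 3191
Net migration: Band 2 + 10 → 1040; Band 5 + 90 → 3281
→ [44, 1040, 386, 8999, 3281]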